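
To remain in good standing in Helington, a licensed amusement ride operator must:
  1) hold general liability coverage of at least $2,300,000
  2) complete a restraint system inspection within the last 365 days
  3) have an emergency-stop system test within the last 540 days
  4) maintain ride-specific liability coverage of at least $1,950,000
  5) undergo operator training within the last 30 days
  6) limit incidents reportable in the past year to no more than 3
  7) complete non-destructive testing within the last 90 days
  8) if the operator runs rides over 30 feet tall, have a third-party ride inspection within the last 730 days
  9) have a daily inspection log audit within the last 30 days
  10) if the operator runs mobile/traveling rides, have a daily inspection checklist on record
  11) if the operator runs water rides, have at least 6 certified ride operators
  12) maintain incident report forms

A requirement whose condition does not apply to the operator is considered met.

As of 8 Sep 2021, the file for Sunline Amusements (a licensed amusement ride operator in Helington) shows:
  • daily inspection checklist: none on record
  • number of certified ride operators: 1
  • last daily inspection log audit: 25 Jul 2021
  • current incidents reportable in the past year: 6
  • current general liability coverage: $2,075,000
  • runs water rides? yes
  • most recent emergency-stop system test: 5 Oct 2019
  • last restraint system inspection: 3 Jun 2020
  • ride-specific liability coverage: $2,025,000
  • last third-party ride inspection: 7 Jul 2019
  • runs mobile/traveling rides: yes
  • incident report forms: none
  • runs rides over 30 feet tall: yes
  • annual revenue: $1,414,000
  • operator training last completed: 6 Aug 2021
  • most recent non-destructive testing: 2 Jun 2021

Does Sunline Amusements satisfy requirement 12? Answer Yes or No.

12. incident report forms absent → not met

No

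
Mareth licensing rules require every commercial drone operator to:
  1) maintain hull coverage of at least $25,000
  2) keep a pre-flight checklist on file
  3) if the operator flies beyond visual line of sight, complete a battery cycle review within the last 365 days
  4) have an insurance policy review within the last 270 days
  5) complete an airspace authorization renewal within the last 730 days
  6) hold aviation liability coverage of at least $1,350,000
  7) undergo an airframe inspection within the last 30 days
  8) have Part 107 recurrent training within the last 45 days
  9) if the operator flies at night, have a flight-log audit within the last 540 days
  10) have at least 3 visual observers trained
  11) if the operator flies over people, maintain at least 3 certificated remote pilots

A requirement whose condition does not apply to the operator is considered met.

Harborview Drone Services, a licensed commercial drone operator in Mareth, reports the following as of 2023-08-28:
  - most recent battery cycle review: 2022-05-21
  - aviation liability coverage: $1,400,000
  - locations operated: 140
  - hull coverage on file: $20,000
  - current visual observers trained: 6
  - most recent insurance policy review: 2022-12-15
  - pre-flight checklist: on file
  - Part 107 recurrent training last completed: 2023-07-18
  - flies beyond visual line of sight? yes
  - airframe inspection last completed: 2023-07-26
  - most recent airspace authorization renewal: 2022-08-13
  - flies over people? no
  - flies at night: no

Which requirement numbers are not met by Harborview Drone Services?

1, 3, 7

1. hull coverage $20,000 < $25,000 → not met
2. pre-flight checklist present → met
3. condition 'flies beyond visual line of sight' holds; battery cycle review 464 days ago vs limit 365 → not met
4. insurance policy review 256 days ago vs limit 270 → met
5. airspace authorization renewal 380 days ago vs limit 730 → met
6. aviation liability coverage $1,400,000 ≥ $1,350,000 → met
7. airframe inspection 33 days ago vs limit 30 → not met
8. Part 107 recurrent training 41 days ago vs limit 45 → met
9. condition 'flies at night' does not hold → requirement n/a → met
10. visual observers trained 6 ≥ 3 → met
11. condition 'flies over people' does not hold → requirement n/a → met
Not met: 1, 3, 7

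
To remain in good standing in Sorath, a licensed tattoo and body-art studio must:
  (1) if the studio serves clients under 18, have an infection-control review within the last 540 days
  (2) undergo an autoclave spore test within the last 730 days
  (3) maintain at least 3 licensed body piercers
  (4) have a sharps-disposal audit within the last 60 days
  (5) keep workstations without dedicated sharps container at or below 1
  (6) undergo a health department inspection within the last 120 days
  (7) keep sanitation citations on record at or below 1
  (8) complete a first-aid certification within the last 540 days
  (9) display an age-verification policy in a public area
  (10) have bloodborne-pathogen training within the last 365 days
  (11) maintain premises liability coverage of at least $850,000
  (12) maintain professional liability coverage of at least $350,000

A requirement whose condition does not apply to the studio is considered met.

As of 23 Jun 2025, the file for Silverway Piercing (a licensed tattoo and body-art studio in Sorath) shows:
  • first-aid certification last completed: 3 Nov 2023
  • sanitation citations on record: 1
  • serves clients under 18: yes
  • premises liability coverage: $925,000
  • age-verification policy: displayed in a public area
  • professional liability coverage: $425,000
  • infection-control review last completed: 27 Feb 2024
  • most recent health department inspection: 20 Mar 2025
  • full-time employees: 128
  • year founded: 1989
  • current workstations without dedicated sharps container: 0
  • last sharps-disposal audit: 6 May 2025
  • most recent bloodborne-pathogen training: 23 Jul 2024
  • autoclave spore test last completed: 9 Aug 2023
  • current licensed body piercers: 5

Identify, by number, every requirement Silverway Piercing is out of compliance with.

1. condition 'serves clients under 18' holds; infection-control review 482 days ago vs limit 540 → met
2. autoclave spore test 684 days ago vs limit 730 → met
3. licensed body piercers 5 ≥ 3 → met
4. sharps-disposal audit 48 days ago vs limit 60 → met
5. workstations without dedicated sharps container 0 ≤ 1 → met
6. health department inspection 95 days ago vs limit 120 → met
7. sanitation citations on record 1 ≤ 1 → met
8. first-aid certification 598 days ago vs limit 540 → not met
9. age-verification policy present → met
10. bloodborne-pathogen training 335 days ago vs limit 365 → met
11. premises liability coverage $925,000 ≥ $850,000 → met
12. professional liability coverage $425,000 ≥ $350,000 → met
Not met: 8

8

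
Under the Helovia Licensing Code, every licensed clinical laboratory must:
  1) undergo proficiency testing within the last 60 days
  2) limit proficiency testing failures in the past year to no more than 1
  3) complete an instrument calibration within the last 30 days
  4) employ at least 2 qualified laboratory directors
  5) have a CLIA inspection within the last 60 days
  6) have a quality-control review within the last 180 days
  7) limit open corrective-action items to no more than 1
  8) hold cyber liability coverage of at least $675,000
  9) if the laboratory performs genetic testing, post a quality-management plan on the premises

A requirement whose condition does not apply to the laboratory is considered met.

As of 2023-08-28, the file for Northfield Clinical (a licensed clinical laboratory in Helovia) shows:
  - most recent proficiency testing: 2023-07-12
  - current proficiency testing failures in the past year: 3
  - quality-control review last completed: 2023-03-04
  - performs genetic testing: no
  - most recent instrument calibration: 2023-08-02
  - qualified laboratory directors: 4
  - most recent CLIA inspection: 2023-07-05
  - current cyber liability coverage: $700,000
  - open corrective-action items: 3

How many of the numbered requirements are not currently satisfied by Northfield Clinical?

2

1. proficiency testing 47 days ago vs limit 60 → met
2. proficiency testing failures in the past year 3 > 1 → not met
3. instrument calibration 26 days ago vs limit 30 → met
4. qualified laboratory directors 4 ≥ 2 → met
5. CLIA inspection 54 days ago vs limit 60 → met
6. quality-control review 177 days ago vs limit 180 → met
7. open corrective-action items 3 > 1 → not met
8. cyber liability coverage $700,000 ≥ $675,000 → met
9. condition 'performs genetic testing' does not hold → requirement n/a → met
Not met: 2 of 9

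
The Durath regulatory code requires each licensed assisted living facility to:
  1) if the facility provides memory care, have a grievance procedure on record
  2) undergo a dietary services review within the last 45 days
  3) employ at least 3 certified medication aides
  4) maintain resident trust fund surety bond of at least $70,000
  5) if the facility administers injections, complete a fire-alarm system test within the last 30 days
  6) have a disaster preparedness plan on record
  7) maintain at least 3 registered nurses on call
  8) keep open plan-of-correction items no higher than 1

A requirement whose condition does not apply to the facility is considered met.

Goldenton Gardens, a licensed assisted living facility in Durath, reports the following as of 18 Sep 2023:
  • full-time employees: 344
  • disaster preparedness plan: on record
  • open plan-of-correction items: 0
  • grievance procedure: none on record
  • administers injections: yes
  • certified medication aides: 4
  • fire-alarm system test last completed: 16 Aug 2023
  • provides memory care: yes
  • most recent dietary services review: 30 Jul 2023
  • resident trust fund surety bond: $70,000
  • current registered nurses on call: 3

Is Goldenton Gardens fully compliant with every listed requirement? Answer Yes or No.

No

1. condition 'provides memory care' holds; grievance procedure absent → not met
2. dietary services review 50 days ago vs limit 45 → not met
3. certified medication aides 4 ≥ 3 → met
4. resident trust fund surety bond $70,000 ≥ $70,000 → met
5. condition 'administers injections' holds; fire-alarm system test 33 days ago vs limit 30 → not met
6. disaster preparedness plan present → met
7. registered nurses on call 3 ≥ 3 → met
8. open plan-of-correction items 0 ≤ 1 → met
Not met: 1, 2, 5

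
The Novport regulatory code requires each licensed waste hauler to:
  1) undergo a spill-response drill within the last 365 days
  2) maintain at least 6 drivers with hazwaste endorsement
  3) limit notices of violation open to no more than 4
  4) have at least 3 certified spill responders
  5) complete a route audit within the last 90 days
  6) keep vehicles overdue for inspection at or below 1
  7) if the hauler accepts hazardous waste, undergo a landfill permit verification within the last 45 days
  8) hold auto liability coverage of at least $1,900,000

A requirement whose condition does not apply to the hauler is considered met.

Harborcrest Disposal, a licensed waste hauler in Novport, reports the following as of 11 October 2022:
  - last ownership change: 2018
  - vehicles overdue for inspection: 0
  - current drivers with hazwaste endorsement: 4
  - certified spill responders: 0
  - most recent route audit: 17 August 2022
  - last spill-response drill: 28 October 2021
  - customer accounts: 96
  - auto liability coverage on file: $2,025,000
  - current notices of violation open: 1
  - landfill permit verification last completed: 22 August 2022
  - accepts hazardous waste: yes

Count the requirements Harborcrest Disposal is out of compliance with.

3

1. spill-response drill 348 days ago vs limit 365 → met
2. drivers with hazwaste endorsement 4 < 6 → not met
3. notices of violation open 1 ≤ 4 → met
4. certified spill responders 0 < 3 → not met
5. route audit 55 days ago vs limit 90 → met
6. vehicles overdue for inspection 0 ≤ 1 → met
7. condition 'accepts hazardous waste' holds; landfill permit verification 50 days ago vs limit 45 → not met
8. auto liability coverage $2,025,000 ≥ $1,900,000 → met
Not met: 3 of 8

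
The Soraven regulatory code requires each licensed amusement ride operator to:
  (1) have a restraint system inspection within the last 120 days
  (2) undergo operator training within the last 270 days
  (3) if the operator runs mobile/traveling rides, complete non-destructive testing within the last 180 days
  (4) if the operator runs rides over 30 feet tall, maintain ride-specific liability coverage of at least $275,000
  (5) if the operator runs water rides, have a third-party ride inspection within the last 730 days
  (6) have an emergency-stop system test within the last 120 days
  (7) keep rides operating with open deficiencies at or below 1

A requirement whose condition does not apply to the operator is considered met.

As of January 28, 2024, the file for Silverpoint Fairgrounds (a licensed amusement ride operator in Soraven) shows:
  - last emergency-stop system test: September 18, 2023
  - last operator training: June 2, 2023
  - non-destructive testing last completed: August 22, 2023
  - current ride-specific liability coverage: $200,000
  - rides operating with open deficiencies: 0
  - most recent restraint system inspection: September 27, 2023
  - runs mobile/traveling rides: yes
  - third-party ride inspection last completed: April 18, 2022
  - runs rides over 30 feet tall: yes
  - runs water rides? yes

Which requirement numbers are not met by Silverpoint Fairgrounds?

1, 4, 6

1. restraint system inspection 123 days ago vs limit 120 → not met
2. operator training 240 days ago vs limit 270 → met
3. condition 'runs mobile/traveling rides' holds; non-destructive testing 159 days ago vs limit 180 → met
4. condition 'runs rides over 30 feet tall' holds; ride-specific liability coverage $200,000 < $275,000 → not met
5. condition 'runs water rides' holds; third-party ride inspection 650 days ago vs limit 730 → met
6. emergency-stop system test 132 days ago vs limit 120 → not met
7. rides operating with open deficiencies 0 ≤ 1 → met
Not met: 1, 4, 6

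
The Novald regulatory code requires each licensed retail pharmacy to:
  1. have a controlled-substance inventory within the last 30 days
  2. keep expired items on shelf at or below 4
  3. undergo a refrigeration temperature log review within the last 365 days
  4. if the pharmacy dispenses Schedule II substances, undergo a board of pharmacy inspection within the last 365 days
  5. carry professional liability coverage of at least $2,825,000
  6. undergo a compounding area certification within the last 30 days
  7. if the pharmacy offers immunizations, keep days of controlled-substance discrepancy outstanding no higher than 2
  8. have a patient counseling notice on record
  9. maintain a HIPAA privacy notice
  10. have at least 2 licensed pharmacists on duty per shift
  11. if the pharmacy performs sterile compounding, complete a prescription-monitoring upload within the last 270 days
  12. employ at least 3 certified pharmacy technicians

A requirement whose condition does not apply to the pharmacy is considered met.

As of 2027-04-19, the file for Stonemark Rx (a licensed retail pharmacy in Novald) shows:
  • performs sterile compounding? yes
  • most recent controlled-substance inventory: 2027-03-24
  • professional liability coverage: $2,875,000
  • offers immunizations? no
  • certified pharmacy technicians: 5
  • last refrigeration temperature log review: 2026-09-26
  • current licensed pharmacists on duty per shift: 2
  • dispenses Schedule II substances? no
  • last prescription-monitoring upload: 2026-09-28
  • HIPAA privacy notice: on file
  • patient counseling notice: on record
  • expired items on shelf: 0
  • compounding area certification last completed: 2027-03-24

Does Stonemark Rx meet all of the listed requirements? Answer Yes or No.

1. controlled-substance inventory 26 days ago vs limit 30 → met
2. expired items on shelf 0 ≤ 4 → met
3. refrigeration temperature log review 205 days ago vs limit 365 → met
4. condition 'dispenses Schedule II substances' does not hold → requirement n/a → met
5. professional liability coverage $2,875,000 ≥ $2,825,000 → met
6. compounding area certification 26 days ago vs limit 30 → met
7. condition 'offers immunizations' does not hold → requirement n/a → met
8. patient counseling notice present → met
9. HIPAA privacy notice present → met
10. licensed pharmacists on duty per shift 2 ≥ 2 → met
11. condition 'performs sterile compounding' holds; prescription-monitoring upload 203 days ago vs limit 270 → met
12. certified pharmacy technicians 5 ≥ 3 → met
All met.

Yes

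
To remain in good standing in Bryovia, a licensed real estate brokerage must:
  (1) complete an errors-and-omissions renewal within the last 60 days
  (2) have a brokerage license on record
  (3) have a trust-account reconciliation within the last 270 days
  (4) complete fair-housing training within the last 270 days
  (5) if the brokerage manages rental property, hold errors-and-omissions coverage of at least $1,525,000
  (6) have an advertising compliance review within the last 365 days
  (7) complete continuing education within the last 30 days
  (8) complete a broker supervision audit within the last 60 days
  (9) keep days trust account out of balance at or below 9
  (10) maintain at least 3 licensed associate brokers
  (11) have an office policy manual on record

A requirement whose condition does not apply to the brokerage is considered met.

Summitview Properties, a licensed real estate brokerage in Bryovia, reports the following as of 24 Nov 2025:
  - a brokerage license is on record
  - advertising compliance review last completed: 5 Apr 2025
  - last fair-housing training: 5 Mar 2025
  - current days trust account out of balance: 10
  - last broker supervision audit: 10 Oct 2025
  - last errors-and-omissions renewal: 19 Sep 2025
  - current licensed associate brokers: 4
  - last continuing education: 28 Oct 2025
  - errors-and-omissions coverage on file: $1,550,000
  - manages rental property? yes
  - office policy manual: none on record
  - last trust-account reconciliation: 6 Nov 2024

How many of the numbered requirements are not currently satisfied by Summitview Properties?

4

1. errors-and-omissions renewal 66 days ago vs limit 60 → not met
2. brokerage license present → met
3. trust-account reconciliation 383 days ago vs limit 270 → not met
4. fair-housing training 264 days ago vs limit 270 → met
5. condition 'manages rental property' holds; errors-and-omissions coverage $1,550,000 ≥ $1,525,000 → met
6. advertising compliance review 233 days ago vs limit 365 → met
7. continuing education 27 days ago vs limit 30 → met
8. broker supervision audit 45 days ago vs limit 60 → met
9. days trust account out of balance 10 > 9 → not met
10. licensed associate brokers 4 ≥ 3 → met
11. office policy manual absent → not met
Not met: 4 of 11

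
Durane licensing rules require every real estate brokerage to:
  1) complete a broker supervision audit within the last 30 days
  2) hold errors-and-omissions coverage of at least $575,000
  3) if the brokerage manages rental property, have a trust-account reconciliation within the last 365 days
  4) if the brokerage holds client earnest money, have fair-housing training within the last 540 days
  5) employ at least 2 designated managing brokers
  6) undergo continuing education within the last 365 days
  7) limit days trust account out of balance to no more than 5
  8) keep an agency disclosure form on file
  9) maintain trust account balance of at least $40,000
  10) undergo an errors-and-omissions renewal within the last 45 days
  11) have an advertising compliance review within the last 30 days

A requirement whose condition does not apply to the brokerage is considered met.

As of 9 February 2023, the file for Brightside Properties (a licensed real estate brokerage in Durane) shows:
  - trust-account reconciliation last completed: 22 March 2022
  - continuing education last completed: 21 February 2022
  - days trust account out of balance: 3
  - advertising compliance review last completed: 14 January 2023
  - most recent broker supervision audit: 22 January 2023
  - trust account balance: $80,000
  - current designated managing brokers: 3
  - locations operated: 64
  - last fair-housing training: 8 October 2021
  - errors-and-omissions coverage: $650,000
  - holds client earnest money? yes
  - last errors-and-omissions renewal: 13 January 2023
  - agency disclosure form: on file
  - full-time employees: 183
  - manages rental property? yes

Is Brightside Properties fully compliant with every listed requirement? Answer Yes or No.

Yes

1. broker supervision audit 18 days ago vs limit 30 → met
2. errors-and-omissions coverage $650,000 ≥ $575,000 → met
3. condition 'manages rental property' holds; trust-account reconciliation 324 days ago vs limit 365 → met
4. condition 'holds client earnest money' holds; fair-housing training 489 days ago vs limit 540 → met
5. designated managing brokers 3 ≥ 2 → met
6. continuing education 353 days ago vs limit 365 → met
7. days trust account out of balance 3 ≤ 5 → met
8. agency disclosure form present → met
9. trust account balance $80,000 ≥ $40,000 → met
10. errors-and-omissions renewal 27 days ago vs limit 45 → met
11. advertising compliance review 26 days ago vs limit 30 → met
All met.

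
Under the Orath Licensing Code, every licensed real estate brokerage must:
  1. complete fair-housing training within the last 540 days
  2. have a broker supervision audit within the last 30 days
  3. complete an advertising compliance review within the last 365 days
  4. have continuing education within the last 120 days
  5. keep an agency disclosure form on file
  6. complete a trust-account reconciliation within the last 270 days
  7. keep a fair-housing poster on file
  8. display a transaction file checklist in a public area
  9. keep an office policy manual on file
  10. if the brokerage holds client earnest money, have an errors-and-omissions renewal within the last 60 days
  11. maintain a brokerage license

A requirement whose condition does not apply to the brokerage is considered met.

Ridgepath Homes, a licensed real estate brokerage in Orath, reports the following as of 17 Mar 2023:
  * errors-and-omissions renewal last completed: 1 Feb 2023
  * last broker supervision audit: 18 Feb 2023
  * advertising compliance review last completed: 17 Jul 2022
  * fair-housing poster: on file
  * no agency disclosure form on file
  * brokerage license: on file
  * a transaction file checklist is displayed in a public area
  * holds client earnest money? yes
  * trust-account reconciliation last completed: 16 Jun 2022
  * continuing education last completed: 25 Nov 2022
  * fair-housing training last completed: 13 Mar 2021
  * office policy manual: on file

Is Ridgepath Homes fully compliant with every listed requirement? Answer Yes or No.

1. fair-housing training 734 days ago vs limit 540 → not met
2. broker supervision audit 27 days ago vs limit 30 → met
3. advertising compliance review 243 days ago vs limit 365 → met
4. continuing education 112 days ago vs limit 120 → met
5. agency disclosure form absent → not met
6. trust-account reconciliation 274 days ago vs limit 270 → not met
7. fair-housing poster present → met
8. transaction file checklist present → met
9. office policy manual present → met
10. condition 'holds client earnest money' holds; errors-and-omissions renewal 44 days ago vs limit 60 → met
11. brokerage license present → met
Not met: 1, 5, 6

No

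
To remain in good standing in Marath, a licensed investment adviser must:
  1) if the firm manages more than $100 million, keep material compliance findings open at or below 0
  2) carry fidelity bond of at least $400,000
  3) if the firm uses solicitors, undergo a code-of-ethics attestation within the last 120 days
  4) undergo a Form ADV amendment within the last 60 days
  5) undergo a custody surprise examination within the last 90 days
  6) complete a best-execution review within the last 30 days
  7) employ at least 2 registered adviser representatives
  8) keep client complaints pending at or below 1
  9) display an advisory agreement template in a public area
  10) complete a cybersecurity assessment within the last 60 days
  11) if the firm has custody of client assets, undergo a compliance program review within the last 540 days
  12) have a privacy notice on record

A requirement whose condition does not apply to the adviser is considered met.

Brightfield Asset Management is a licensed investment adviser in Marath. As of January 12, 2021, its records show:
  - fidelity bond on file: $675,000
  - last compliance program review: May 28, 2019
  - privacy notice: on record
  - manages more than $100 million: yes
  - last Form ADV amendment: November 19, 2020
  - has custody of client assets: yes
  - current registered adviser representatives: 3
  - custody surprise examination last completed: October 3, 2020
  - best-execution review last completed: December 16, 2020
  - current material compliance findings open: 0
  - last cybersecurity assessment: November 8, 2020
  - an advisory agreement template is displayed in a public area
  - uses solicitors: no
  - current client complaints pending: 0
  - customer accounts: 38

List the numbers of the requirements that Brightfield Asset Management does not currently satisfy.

5, 10, 11

1. condition 'manages more than $100 million' holds; material compliance findings open 0 ≤ 0 → met
2. fidelity bond $675,000 ≥ $400,000 → met
3. condition 'uses solicitors' does not hold → requirement n/a → met
4. Form ADV amendment 54 days ago vs limit 60 → met
5. custody surprise examination 101 days ago vs limit 90 → not met
6. best-execution review 27 days ago vs limit 30 → met
7. registered adviser representatives 3 ≥ 2 → met
8. client complaints pending 0 ≤ 1 → met
9. advisory agreement template present → met
10. cybersecurity assessment 65 days ago vs limit 60 → not met
11. condition 'has custody of client assets' holds; compliance program review 595 days ago vs limit 540 → not met
12. privacy notice present → met
Not met: 5, 10, 11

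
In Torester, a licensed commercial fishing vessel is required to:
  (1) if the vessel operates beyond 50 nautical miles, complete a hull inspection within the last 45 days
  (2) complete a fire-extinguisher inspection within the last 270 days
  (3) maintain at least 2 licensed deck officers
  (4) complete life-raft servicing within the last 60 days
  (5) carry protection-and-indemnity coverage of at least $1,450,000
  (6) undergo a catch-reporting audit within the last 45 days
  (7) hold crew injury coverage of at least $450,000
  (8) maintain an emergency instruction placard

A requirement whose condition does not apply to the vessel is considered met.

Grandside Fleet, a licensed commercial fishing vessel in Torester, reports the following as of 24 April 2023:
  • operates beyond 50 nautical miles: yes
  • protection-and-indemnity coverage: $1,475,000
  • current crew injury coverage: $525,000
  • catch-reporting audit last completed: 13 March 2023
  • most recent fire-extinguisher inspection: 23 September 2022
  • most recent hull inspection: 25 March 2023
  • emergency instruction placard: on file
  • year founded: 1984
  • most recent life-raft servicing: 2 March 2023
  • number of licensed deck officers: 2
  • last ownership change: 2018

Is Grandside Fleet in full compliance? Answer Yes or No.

1. condition 'operates beyond 50 nautical miles' holds; hull inspection 30 days ago vs limit 45 → met
2. fire-extinguisher inspection 213 days ago vs limit 270 → met
3. licensed deck officers 2 ≥ 2 → met
4. life-raft servicing 53 days ago vs limit 60 → met
5. protection-and-indemnity coverage $1,475,000 ≥ $1,450,000 → met
6. catch-reporting audit 42 days ago vs limit 45 → met
7. crew injury coverage $525,000 ≥ $450,000 → met
8. emergency instruction placard present → met
All met.

Yes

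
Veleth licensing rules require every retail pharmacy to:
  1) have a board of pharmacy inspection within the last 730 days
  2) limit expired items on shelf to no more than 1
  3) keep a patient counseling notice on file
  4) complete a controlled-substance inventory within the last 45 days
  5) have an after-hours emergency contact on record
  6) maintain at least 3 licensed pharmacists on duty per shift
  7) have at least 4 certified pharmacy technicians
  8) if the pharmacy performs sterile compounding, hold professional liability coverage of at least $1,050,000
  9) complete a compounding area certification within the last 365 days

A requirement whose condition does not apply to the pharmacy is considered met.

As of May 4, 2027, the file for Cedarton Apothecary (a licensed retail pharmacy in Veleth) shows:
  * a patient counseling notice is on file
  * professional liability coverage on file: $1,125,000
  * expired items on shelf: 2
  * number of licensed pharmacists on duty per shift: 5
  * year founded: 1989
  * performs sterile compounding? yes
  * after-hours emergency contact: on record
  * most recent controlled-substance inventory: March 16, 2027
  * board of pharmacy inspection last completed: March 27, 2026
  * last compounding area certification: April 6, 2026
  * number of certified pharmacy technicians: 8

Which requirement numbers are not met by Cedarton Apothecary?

2, 4, 9

1. board of pharmacy inspection 403 days ago vs limit 730 → met
2. expired items on shelf 2 > 1 → not met
3. patient counseling notice present → met
4. controlled-substance inventory 49 days ago vs limit 45 → not met
5. after-hours emergency contact present → met
6. licensed pharmacists on duty per shift 5 ≥ 3 → met
7. certified pharmacy technicians 8 ≥ 4 → met
8. condition 'performs sterile compounding' holds; professional liability coverage $1,125,000 ≥ $1,050,000 → met
9. compounding area certification 393 days ago vs limit 365 → not met
Not met: 2, 4, 9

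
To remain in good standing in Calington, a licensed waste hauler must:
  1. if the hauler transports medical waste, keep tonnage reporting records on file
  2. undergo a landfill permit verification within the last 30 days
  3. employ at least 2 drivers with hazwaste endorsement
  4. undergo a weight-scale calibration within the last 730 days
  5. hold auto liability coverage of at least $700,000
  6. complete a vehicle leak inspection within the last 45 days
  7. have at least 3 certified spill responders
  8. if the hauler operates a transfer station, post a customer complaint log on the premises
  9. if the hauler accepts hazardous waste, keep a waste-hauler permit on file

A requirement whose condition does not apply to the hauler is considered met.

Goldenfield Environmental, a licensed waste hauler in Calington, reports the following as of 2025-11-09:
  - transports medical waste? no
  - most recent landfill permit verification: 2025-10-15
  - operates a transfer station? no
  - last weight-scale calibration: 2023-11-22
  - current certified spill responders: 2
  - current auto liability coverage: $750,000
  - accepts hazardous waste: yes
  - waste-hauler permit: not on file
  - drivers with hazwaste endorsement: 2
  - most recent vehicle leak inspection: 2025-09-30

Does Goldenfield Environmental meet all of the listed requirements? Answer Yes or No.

No

1. condition 'transports medical waste' does not hold → requirement n/a → met
2. landfill permit verification 25 days ago vs limit 30 → met
3. drivers with hazwaste endorsement 2 ≥ 2 → met
4. weight-scale calibration 718 days ago vs limit 730 → met
5. auto liability coverage $750,000 ≥ $700,000 → met
6. vehicle leak inspection 40 days ago vs limit 45 → met
7. certified spill responders 2 < 3 → not met
8. condition 'operates a transfer station' does not hold → requirement n/a → met
9. condition 'accepts hazardous waste' holds; waste-hauler permit absent → not met
Not met: 7, 9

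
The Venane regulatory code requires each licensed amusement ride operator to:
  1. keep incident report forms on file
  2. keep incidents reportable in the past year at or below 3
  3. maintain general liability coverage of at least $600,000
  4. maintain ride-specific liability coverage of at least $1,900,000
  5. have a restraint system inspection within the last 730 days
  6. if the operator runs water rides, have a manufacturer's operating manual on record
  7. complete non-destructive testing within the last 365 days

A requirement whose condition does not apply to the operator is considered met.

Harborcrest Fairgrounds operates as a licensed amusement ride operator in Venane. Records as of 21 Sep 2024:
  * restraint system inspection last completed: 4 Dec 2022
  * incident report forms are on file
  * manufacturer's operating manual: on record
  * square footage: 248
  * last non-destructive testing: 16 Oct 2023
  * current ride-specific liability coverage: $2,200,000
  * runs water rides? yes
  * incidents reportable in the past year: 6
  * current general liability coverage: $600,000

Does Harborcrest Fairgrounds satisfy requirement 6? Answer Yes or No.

Yes

6. condition 'runs water rides' holds; manufacturer's operating manual present → met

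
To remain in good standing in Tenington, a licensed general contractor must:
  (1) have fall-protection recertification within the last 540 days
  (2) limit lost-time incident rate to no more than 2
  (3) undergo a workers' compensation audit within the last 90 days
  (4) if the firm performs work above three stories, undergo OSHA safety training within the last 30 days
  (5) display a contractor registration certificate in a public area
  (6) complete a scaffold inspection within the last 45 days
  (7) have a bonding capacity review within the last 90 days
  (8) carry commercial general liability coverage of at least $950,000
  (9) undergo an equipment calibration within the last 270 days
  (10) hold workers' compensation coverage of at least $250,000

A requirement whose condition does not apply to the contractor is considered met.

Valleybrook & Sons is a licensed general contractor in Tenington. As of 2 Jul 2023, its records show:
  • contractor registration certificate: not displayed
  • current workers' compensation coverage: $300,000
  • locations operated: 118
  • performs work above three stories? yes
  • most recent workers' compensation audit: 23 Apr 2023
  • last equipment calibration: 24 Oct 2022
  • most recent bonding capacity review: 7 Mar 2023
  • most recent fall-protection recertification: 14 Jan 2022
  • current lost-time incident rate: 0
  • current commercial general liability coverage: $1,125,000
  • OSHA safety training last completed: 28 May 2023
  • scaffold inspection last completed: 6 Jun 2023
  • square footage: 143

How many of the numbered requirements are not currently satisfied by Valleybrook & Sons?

3

1. fall-protection recertification 534 days ago vs limit 540 → met
2. lost-time incident rate 0 ≤ 2 → met
3. workers' compensation audit 70 days ago vs limit 90 → met
4. condition 'performs work above three stories' holds; OSHA safety training 35 days ago vs limit 30 → not met
5. contractor registration certificate absent → not met
6. scaffold inspection 26 days ago vs limit 45 → met
7. bonding capacity review 117 days ago vs limit 90 → not met
8. commercial general liability coverage $1,125,000 ≥ $950,000 → met
9. equipment calibration 251 days ago vs limit 270 → met
10. workers' compensation coverage $300,000 ≥ $250,000 → met
Not met: 3 of 10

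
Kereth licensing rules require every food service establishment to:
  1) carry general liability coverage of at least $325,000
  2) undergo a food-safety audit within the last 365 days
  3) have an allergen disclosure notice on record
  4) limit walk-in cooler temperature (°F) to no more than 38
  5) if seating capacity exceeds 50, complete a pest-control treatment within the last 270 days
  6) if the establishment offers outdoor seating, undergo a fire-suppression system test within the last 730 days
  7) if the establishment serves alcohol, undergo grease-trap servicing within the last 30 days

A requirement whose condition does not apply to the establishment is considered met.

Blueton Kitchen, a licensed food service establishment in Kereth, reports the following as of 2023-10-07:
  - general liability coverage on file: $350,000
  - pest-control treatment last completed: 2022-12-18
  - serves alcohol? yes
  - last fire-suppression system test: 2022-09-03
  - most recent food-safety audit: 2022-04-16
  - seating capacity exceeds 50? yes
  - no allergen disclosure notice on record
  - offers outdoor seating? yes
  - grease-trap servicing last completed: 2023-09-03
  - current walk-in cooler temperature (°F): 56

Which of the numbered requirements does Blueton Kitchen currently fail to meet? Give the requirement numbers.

2, 3, 4, 5, 7

1. general liability coverage $350,000 ≥ $325,000 → met
2. food-safety audit 539 days ago vs limit 365 → not met
3. allergen disclosure notice absent → not met
4. walk-in cooler temperature (°F) 56 > 38 → not met
5. condition 'seating capacity exceeds 50' holds; pest-control treatment 293 days ago vs limit 270 → not met
6. condition 'offers outdoor seating' holds; fire-suppression system test 399 days ago vs limit 730 → met
7. condition 'serves alcohol' holds; grease-trap servicing 34 days ago vs limit 30 → not met
Not met: 2, 3, 4, 5, 7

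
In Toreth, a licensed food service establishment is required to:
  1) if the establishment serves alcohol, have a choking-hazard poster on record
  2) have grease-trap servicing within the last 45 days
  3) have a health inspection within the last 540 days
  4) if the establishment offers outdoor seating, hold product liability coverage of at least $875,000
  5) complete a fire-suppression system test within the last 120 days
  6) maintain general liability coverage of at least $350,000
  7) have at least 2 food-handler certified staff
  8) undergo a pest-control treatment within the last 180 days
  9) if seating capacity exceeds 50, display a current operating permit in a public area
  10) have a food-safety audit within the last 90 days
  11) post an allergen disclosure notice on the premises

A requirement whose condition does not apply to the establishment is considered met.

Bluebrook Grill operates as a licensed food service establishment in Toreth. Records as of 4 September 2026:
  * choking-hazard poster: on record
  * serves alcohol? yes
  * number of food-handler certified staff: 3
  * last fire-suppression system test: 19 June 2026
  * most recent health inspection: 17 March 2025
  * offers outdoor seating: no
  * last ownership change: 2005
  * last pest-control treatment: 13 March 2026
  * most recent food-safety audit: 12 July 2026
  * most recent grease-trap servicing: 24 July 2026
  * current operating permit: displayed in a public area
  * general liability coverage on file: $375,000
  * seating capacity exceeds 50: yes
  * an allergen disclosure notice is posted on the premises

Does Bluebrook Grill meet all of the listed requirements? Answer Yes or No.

Yes

1. condition 'serves alcohol' holds; choking-hazard poster present → met
2. grease-trap servicing 42 days ago vs limit 45 → met
3. health inspection 536 days ago vs limit 540 → met
4. condition 'offers outdoor seating' does not hold → requirement n/a → met
5. fire-suppression system test 77 days ago vs limit 120 → met
6. general liability coverage $375,000 ≥ $350,000 → met
7. food-handler certified staff 3 ≥ 2 → met
8. pest-control treatment 175 days ago vs limit 180 → met
9. condition 'seating capacity exceeds 50' holds; current operating permit present → met
10. food-safety audit 54 days ago vs limit 90 → met
11. allergen disclosure notice present → met
All met.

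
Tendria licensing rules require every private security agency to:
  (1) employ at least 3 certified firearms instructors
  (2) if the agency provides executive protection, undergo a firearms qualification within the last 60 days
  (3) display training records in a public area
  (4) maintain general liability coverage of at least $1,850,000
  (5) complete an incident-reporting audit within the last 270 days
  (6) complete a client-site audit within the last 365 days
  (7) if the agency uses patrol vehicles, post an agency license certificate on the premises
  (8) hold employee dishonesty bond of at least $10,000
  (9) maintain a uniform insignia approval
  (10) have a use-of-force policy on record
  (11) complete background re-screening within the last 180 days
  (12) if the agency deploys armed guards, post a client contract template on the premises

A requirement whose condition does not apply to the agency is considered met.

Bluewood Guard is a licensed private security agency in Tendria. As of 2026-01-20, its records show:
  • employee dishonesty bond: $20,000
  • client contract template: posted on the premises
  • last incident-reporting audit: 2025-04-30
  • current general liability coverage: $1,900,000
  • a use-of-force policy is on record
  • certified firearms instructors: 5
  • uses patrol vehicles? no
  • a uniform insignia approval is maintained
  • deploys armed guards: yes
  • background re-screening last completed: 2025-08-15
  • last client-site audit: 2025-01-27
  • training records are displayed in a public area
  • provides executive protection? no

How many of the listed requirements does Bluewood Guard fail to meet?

1. certified firearms instructors 5 ≥ 3 → met
2. condition 'provides executive protection' does not hold → requirement n/a → met
3. training records present → met
4. general liability coverage $1,900,000 ≥ $1,850,000 → met
5. incident-reporting audit 265 days ago vs limit 270 → met
6. client-site audit 358 days ago vs limit 365 → met
7. condition 'uses patrol vehicles' does not hold → requirement n/a → met
8. employee dishonesty bond $20,000 ≥ $10,000 → met
9. uniform insignia approval present → met
10. use-of-force policy present → met
11. background re-screening 158 days ago vs limit 180 → met
12. condition 'deploys armed guards' holds; client contract template present → met
Not met: 0 of 12

0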